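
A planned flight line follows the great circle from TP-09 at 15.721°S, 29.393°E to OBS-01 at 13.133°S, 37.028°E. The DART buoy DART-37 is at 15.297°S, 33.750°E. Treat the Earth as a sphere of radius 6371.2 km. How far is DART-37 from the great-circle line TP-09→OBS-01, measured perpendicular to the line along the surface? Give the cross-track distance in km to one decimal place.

δ₁₃ = central angle TP-09→DART-37 = 0.073646 rad  (haversine)
θ₁₃ = bearing TP-09→DART-37 = 84.819°,  θ₁₂ = bearing TP-09→OBS-01 = 71.690°
dₓₜ = R·arcsin(sin δ₁₃ · sin(θ₁₃ − θ₁₂)) = 6371.2·arcsin(0.07358·sin(13.128°)) = 106.482 km
|dₓₜ| = 106.482 km

106.5 km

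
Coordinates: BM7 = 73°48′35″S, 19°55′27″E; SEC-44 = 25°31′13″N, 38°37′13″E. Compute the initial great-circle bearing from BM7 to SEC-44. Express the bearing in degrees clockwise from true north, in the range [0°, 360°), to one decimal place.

17.1°

BM7: φ = -73.80972°, λ = +19.92417°
SEC-44: φ = +25.52028°, λ = +38.62028°
Δλ = 18.6961°
y = sin Δλ · cos φ₂ = 0.289274
x = cos φ₁ sin φ₂ − sin φ₁ cos φ₂ cos Δλ = 0.941040
θ = atan2(y, x) = 17.0873° → 17.0873° (mod 360°)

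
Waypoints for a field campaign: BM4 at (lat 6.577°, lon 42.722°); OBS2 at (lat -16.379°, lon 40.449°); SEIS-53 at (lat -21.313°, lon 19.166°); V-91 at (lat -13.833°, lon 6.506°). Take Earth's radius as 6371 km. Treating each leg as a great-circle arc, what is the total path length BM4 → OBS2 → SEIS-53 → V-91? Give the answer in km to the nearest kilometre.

BM4→OBS2: c = 0.402576 rad, d = 2564.81 km
OBS2→SEIS-53: c = 0.361588 rad, d = 2303.68 km
SEIS-53→V-91: c = 0.247623 rad, d = 1577.61 km
Total = 2564.81 + 2303.68 + 1577.61 = 6446.09 km

6446 km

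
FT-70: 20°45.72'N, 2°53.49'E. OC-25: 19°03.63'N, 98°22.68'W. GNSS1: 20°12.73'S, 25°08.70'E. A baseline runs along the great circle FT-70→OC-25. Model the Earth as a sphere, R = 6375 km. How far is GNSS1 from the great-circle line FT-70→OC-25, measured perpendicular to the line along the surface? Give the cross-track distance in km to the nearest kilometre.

3003 km

FT-70: φ = +20.76200°, λ = +2.89150°
OC-25: φ = +19.06050°, λ = -98.37800°
GNSS1: φ = -20.21217°, λ = +25.14500°
δ₁₃ = central angle FT-70→GNSS1 = 0.809793 rad  (haversine)
θ₁₃ = bearing FT-70→GNSS1 = 150.609°,  θ₁₂ = bearing FT-70→OC-25 = 291.804°
dₓₜ = R·arcsin(sin δ₁₃ · sin(θ₁₃ − θ₁₂)) = 6375·arcsin(0.72414·sin(-141.195°)) = -3002.773 km
|dₓₜ| = 3002.773 km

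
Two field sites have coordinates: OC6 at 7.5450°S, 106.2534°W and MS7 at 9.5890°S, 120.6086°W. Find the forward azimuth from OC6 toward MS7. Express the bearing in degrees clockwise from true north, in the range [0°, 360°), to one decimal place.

260.8°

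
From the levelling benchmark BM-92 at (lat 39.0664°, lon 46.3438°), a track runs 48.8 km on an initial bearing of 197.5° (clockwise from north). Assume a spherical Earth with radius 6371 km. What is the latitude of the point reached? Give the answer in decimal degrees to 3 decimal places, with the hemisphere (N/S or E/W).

δ = d/R = 48.8/6371 = 0.007660 rad
φ₂ = arcsin(sin φ₁ cos δ + cos φ₁ sin δ cos θ)
   = arcsin(0.63022·0.99997 + 0.77642·0.00766·-0.95372) = 38.64772°
λ₂ = λ₁ + atan2(sin θ sin δ cos φ₁, cos δ − sin φ₁ sin φ₂) = 46.17483°

38.648°N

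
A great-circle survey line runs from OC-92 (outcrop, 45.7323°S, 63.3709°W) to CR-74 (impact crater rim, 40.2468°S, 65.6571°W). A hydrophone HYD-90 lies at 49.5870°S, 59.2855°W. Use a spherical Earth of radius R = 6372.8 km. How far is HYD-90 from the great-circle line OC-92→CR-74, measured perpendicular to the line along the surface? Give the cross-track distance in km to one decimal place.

147.5 km

δ₁₃ = central angle OC-92→HYD-90 = 0.082632 rad  (haversine)
θ₁₃ = bearing OC-92→HYD-90 = 145.974°,  θ₁₂ = bearing OC-92→CR-74 = 342.257°
dₓₜ = R·arcsin(sin δ₁₃ · sin(θ₁₃ − θ₁₂)) = 6372.8·arcsin(0.08254·sin(-196.284°)) = 147.499 km
|dₓₜ| = 147.499 km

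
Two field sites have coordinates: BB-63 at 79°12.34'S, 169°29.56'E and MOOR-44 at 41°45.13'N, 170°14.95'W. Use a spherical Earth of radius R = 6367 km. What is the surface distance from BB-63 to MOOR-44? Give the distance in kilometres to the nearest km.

13506 km

BB-63: φ = -79.20567°, λ = +169.49267°
MOOR-44: φ = +41.75217°, λ = -170.24917°
Δφ = 120.9578°,  Δλ = 20.2582°
a = sin²(Δφ/2) + cos φ₁ cos φ₂ sin²(Δλ/2) = 0.761525
c = 2·arcsin(√a) = 2.121222 rad = 121.5371°
d = R·c = 6367 × 2.121222 = 13505.8 km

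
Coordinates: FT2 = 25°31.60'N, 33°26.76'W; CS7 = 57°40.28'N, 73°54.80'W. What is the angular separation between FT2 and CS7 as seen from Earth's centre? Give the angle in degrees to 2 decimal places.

FT2: φ = +25.52667°, λ = -33.44600°
CS7: φ = +57.67133°, λ = -73.91333°
Δφ = 32.1447°,  Δλ = -40.4673°
a = sin²(Δφ/2) + cos φ₁ cos φ₂ sin²(Δλ/2) = 0.134368
c = 2·arcsin(√a) = 0.750622 rad = 43.0075°

43.01°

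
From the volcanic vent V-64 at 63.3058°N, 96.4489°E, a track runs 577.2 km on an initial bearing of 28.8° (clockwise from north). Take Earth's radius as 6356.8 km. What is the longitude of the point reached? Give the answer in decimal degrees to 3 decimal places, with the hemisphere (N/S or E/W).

δ = d/R = 577.2/6356.8 = 0.090800 rad
φ₂ = arcsin(sin φ₁ cos δ + cos φ₁ sin δ cos θ)
   = arcsin(0.89342·0.99588 + 0.44923·0.09068·0.87631) = 67.73358°
λ₂ = λ₁ + atan2(sin θ sin δ cos φ₁, cos δ − sin φ₁ sin φ₂) = 103.06900°

103.069°E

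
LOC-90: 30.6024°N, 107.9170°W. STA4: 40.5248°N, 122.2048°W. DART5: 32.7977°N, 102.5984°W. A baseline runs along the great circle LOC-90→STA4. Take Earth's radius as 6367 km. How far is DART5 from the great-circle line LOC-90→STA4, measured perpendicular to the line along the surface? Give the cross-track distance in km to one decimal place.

530.6 km

δ₁₃ = central angle LOC-90→DART5 = 0.087765 rad  (haversine)
θ₁₃ = bearing LOC-90→DART5 = 62.739°,  θ₁₂ = bearing LOC-90→STA4 = 314.490°
dₓₜ = R·arcsin(sin δ₁₃ · sin(θ₁₃ − θ₁₂)) = 6367·arcsin(0.08765·sin(-251.751°)) = 530.628 km
|dₓₜ| = 530.628 km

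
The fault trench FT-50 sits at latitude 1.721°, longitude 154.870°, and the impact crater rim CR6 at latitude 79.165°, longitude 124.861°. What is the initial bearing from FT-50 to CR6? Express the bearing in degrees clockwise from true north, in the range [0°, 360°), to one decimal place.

354.5°

Δλ = -30.0090°
y = sin Δλ · cos φ₂ = -0.094016
x = cos φ₁ sin φ₂ − sin φ₁ cos φ₂ cos Δλ = 0.976841
θ = atan2(y, x) = -5.4975° → 354.5025° (mod 360°)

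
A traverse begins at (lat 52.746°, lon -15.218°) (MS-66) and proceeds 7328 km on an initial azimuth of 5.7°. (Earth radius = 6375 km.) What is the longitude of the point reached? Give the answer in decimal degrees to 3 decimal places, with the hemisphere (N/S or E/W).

153.984°E

δ = d/R = 7328/6375 = 1.149490 rad
φ₂ = arcsin(sin φ₁ cos δ + cos φ₁ sin δ cos θ)
   = arcsin(0.79596·0.40895 + 0.60535·0.91256·0.99506) = 61.06790°
λ₂ = λ₁ + atan2(sin θ sin δ cos φ₁, cos δ − sin φ₁ sin φ₂) = 153.98383°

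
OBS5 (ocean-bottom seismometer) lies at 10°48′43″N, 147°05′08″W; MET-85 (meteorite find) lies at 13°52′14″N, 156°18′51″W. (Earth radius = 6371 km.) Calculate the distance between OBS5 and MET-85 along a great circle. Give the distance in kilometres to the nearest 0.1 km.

1058.4 km

OBS5: φ = +10.81194°, λ = -147.08556°
MET-85: φ = +13.87056°, λ = -156.31417°
Δφ = 3.0586°,  Δλ = -9.2286°
a = sin²(Δφ/2) + cos φ₁ cos φ₂ sin²(Δλ/2) = 0.006884
c = 2·arcsin(√a) = 0.166129 rad = 9.5185°
d = R·c = 6371 × 0.166129 = 1058.4 km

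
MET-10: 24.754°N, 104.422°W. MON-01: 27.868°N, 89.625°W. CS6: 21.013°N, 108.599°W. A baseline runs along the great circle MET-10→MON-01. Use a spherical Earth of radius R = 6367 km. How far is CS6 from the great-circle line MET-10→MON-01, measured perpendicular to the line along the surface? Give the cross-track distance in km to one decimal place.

269.7 km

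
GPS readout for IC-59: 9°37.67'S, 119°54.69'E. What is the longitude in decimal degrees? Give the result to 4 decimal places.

119° + 54.69′/60 = 119 + 0.91150 = 119.9115°

119.9115°E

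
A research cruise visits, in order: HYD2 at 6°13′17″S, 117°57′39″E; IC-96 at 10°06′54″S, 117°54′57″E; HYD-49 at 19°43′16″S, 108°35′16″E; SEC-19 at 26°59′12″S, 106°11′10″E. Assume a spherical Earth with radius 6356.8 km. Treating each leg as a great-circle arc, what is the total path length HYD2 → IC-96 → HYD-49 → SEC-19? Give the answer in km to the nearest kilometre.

2735 km

HYD2: φ = -6.22139°, λ = +117.96083°
IC-96: φ = -10.11500°, λ = +117.91583°
HYD-49: φ = -19.72111°, λ = +108.58778°
SEC-19: φ = -26.98667°, λ = +106.18611°
HYD2→IC-96: c = 0.067961 rad, d = 432.01 km
IC-96→HYD-49: c = 0.229748 rad, d = 1460.46 km
HYD-49→SEC-19: c = 0.132507 rad, d = 842.32 km
Total = 432.01 + 1460.46 + 842.32 = 2734.79 km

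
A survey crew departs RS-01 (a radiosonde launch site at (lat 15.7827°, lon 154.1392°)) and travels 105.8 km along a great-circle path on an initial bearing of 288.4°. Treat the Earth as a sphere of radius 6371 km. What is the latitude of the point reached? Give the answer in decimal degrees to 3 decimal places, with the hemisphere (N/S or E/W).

δ = d/R = 105.8/6371 = 0.016606 rad
φ₂ = arcsin(sin φ₁ cos δ + cos φ₁ sin δ cos θ)
   = arcsin(0.27199·0.99986 + 0.96230·0.01661·0.31565) = 16.08101°
λ₂ = λ₁ + atan2(sin θ sin δ cos φ₁, cos δ − sin φ₁ sin φ₂) = 153.19960°

16.081°N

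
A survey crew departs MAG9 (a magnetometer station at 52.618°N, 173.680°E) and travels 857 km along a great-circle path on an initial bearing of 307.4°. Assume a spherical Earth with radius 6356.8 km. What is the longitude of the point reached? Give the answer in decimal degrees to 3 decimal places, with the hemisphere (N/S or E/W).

δ = d/R = 857/6356.8 = 0.134816 rad
φ₂ = arcsin(sin φ₁ cos δ + cos φ₁ sin δ cos θ)
   = arcsin(0.79461·0.99093 + 0.60713·0.13441·0.60738) = 56.82035°
λ₂ = λ₁ + atan2(sin θ sin δ cos φ₁, cos δ − sin φ₁ sin φ₂) = 162.42898°

162.429°E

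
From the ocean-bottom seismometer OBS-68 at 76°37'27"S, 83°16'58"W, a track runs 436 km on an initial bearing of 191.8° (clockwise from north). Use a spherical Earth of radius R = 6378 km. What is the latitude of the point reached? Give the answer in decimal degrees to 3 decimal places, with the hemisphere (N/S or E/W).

80.425°S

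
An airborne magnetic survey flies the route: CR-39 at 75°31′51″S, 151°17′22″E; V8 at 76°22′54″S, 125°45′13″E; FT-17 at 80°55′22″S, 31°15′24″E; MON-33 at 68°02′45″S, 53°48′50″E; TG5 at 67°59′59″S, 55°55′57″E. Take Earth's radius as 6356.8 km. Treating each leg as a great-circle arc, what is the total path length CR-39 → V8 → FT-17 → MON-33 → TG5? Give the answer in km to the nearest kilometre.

CR-39: φ = -75.53083°, λ = +151.28944°
V8: φ = -76.38167°, λ = +125.75361°
FT-17: φ = -80.92278°, λ = +31.25667°
MON-33: φ = -68.04583°, λ = +53.81389°
TG5: φ = -67.99972°, λ = +55.93250°
CR-39→V8: c = 0.108284 rad, d = 688.34 km
V8→FT-17: c = 0.295001 rad, d = 1875.26 km
FT-17→MON-33: c = 0.244169 rad, d = 1552.13 km
MON-33→TG5: c = 0.013861 rad, d = 88.11 km
Total = 688.34 + 1875.26 + 1552.13 + 88.11 = 4203.85 km

4204 km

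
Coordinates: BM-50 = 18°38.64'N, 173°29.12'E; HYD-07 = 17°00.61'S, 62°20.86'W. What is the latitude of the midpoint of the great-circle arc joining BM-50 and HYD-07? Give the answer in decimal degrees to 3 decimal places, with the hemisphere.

BM-50: φ = +18.64400°, λ = +173.48533°
HYD-07: φ = -17.01017°, λ = -62.34767°
Bx = cos φ₂ cos Δλ = -0.537038,  By = cos φ₂ sin Δλ = 0.791208
φₘ = atan2(sin φ₁ + sin φ₂, √((cos φ₁ + Bx)² + By²)) = 1.74438°
λₘ = λ₁ + atan2(By, cos φ₁ + Bx) = -123.93532°

1.744°N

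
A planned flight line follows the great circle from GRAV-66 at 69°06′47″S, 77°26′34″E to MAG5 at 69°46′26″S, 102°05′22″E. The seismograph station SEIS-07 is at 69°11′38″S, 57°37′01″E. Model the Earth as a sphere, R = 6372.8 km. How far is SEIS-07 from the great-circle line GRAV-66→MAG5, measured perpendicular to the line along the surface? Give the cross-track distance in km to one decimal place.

339.2 km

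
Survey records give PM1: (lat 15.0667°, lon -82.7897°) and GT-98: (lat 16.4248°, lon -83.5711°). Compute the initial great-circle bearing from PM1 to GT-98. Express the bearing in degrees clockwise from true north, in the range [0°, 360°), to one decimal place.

331.1°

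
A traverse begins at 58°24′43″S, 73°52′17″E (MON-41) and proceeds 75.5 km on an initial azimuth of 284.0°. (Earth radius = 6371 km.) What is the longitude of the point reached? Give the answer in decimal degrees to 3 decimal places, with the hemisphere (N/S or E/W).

MON-41: φ = -58.41194°, λ = +73.87139°
δ = d/R = 75.5/6371 = 0.011851 rad
φ₂ = arcsin(sin φ₁ cos δ + cos φ₁ sin δ cos θ)
   = arcsin(-0.85184·0.99993 + 0.52381·0.01185·0.24192) = -58.24156°
λ₂ = λ₁ + atan2(sin θ sin δ cos φ₁, cos δ − sin φ₁ sin φ₂) = 72.61962°

72.620°E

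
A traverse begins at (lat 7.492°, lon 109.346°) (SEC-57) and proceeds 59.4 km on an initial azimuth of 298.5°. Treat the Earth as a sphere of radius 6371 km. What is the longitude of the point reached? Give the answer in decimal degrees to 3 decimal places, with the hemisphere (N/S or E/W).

δ = d/R = 59.4/6371 = 0.009323 rad
φ₂ = arcsin(sin φ₁ cos δ + cos φ₁ sin δ cos θ)
   = arcsin(0.13039·0.99996 + 0.99146·0.00932·0.47716) = 7.74664°
λ₂ = λ₁ + atan2(sin θ sin δ cos φ₁, cos δ − sin φ₁ sin φ₂) = 108.87222°

108.872°E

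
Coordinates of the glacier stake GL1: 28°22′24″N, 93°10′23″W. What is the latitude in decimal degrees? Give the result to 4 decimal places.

28.3733°N

28° + 22′/60 + 24″/3600 = 28 + 0.36667 + 0.00667 = 28.3733°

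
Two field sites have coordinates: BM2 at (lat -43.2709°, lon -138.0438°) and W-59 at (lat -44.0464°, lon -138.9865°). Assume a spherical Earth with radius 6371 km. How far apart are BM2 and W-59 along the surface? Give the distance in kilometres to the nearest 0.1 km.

Δφ = -0.7755°,  Δλ = -0.9427°
a = sin²(Δφ/2) + cos φ₁ cos φ₂ sin²(Δλ/2) = 0.000081
c = 2·arcsin(√a) = 0.018024 rad = 1.0327°
d = R·c = 6371 × 0.018024 = 114.8 km

114.8 km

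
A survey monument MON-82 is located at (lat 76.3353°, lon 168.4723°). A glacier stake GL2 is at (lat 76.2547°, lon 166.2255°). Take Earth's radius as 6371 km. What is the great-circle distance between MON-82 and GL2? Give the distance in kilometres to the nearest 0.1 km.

Δφ = -0.0806°,  Δλ = -2.2468°
a = sin²(Δφ/2) + cos φ₁ cos φ₂ sin²(Δλ/2) = 0.000022
c = 2·arcsin(√a) = 0.009396 rad = 0.5384°
d = R·c = 6371 × 0.009396 = 59.9 km

59.9 km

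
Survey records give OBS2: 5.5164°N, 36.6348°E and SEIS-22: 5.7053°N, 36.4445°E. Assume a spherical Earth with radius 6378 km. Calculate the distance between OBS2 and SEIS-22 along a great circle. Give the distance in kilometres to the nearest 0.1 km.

29.8 km

Δφ = 0.1889°,  Δλ = -0.1903°
a = sin²(Δφ/2) + cos φ₁ cos φ₂ sin²(Δλ/2) = 0.000005
c = 2·arcsin(√a) = 0.004669 rad = 0.2675°
d = R·c = 6378 × 0.004669 = 29.8 km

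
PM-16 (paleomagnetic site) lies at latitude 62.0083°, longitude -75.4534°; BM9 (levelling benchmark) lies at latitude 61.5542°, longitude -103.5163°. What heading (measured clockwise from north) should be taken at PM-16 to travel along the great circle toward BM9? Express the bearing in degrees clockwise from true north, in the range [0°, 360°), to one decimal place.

280.5°

Δλ = -28.0629°
y = sin Δλ · cos φ₂ = -0.224084
x = cos φ₁ sin φ₂ − sin φ₁ cos φ₂ cos Δλ = 0.041524
θ = atan2(y, x) = -79.5018° → 280.4982° (mod 360°)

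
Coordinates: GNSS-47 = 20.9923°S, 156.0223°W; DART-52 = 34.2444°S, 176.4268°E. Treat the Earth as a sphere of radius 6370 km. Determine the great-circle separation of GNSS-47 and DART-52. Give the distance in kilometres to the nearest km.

Δφ = -13.2521°,  Δλ = -27.5509°
a = sin²(Δφ/2) + cos φ₁ cos φ₂ sin²(Δλ/2) = 0.057074
c = 2·arcsin(√a) = 0.482471 rad = 27.6435°
d = R·c = 6370 × 0.482471 = 3073.3 km

3073 km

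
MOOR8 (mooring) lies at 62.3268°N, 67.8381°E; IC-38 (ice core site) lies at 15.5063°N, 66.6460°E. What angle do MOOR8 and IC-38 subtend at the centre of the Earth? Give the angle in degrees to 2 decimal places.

Δφ = -46.8205°,  Δλ = -1.1921°
a = sin²(Δφ/2) + cos φ₁ cos φ₂ sin²(Δλ/2) = 0.157905
c = 2·arcsin(√a) = 0.817305 rad = 46.8281°

46.83°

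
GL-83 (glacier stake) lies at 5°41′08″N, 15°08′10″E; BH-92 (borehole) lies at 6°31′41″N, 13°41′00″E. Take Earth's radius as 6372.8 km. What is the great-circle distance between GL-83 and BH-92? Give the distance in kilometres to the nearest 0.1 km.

186.0 km

GL-83: φ = +5.68556°, λ = +15.13611°
BH-92: φ = +6.52806°, λ = +13.68333°
Δφ = 0.8425°,  Δλ = -1.4528°
a = sin²(Δφ/2) + cos φ₁ cos φ₂ sin²(Δλ/2) = 0.000213
c = 2·arcsin(√a) = 0.029186 rad = 1.6723°
d = R·c = 6372.8 × 0.029186 = 186.0 km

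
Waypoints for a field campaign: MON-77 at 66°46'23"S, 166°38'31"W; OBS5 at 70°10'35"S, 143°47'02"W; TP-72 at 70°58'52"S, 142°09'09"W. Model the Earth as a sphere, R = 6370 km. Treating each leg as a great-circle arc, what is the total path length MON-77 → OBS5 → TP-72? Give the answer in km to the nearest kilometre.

MON-77: φ = -66.77306°, λ = -166.64194°
OBS5: φ = -70.17639°, λ = -143.78389°
TP-72: φ = -70.98111°, λ = -142.15250°
MON-77→OBS5: c = 0.156790 rad, d = 998.75 km
OBS5→TP-72: c = 0.016937 rad, d = 107.89 km
Total = 998.75 + 107.89 = 1106.64 km

1107 km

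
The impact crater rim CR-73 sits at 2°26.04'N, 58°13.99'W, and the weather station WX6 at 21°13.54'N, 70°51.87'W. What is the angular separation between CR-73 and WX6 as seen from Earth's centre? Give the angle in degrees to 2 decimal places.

CR-73: φ = +2.43400°, λ = -58.23317°
WX6: φ = +21.22567°, λ = -70.86450°
Δφ = 18.7917°,  Δλ = -12.6313°
a = sin²(Δφ/2) + cos φ₁ cos φ₂ sin²(Δλ/2) = 0.037922
c = 2·arcsin(√a) = 0.391977 rad = 22.4586°

22.46°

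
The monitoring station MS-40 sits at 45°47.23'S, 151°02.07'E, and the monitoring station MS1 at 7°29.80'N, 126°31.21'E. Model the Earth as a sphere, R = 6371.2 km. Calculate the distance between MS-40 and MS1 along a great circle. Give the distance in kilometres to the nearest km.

MS-40: φ = -45.78717°, λ = +151.03450°
MS1: φ = +7.49667°, λ = +126.52017°
Δφ = 53.2838°,  Δλ = -24.5143°
a = sin²(Δφ/2) + cos φ₁ cos φ₂ sin²(Δλ/2) = 0.232235
c = 2·arcsin(√a) = 1.005661 rad = 57.6201°
d = R·c = 6371.2 × 1.005661 = 6407.3 km

6407 km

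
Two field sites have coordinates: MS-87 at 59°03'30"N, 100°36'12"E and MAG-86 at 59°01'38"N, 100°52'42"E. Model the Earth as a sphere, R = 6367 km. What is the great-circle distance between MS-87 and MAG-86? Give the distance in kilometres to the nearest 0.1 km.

16.1 km

MS-87: φ = +59.05833°, λ = +100.60333°
MAG-86: φ = +59.02722°, λ = +100.87833°
Δφ = -0.0311°,  Δλ = 0.2750°
a = sin²(Δφ/2) + cos φ₁ cos φ₂ sin²(Δλ/2) = 0.000002
c = 2·arcsin(√a) = 0.002528 rad = 0.1448°
d = R·c = 6367 × 0.002528 = 16.1 km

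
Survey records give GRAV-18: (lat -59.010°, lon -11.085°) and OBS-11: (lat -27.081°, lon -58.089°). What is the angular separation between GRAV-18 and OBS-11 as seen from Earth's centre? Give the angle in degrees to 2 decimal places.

Δφ = 31.9290°,  Δλ = -47.0040°
a = sin²(Δφ/2) + cos φ₁ cos φ₂ sin²(Δλ/2) = 0.148552
c = 2·arcsin(√a) = 0.791335 rad = 45.3401°

45.34°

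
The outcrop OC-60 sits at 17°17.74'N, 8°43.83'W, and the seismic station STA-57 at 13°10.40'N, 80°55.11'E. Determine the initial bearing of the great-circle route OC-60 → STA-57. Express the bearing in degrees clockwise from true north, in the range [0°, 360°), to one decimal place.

OC-60: φ = +17.29567°, λ = -8.73050°
STA-57: φ = +13.17333°, λ = +80.91850°
Δλ = 89.6490°
y = sin Δλ · cos φ₂ = 0.973667
x = cos φ₁ sin φ₂ − sin φ₁ cos φ₂ cos Δλ = 0.215820
θ = atan2(y, x) = 77.5021° → 77.5021° (mod 360°)

77.5°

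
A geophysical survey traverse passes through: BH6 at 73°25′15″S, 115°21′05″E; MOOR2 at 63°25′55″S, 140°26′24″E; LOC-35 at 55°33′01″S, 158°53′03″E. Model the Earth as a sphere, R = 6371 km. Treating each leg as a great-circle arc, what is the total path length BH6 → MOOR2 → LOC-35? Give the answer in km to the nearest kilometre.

2842 km

BH6: φ = -73.42083°, λ = +115.35139°
MOOR2: φ = -63.43194°, λ = +140.44000°
LOC-35: φ = -55.55028°, λ = +158.88417°
BH6→MOOR2: c = 0.233767 rad, d = 1489.33 km
MOOR2→LOC-35: c = 0.212261 rad, d = 1352.32 km
Total = 1489.33 + 1352.32 = 2841.65 km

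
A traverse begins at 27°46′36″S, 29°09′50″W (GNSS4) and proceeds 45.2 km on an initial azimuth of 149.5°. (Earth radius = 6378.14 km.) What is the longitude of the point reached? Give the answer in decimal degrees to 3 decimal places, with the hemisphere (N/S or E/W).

GNSS4: φ = -27.77667°, λ = -29.16389°
δ = d/R = 45.2/6378.14 = 0.007087 rad
φ₂ = arcsin(sin φ₁ cos δ + cos φ₁ sin δ cos θ)
   = arcsin(-0.46603·0.99997 + 0.88477·0.00709·-0.86163) = -28.12632°
λ₂ = λ₁ + atan2(sin θ sin δ cos φ₁, cos δ − sin φ₁ sin φ₂) = -28.93022°

28.930°W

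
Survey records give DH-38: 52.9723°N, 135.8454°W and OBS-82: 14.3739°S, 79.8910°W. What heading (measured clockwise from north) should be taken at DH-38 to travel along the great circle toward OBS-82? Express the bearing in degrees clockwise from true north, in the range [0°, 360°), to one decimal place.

126.0°

Δλ = 55.9544°
y = sin Δλ · cos φ₂ = 0.802654
x = cos φ₁ sin φ₂ − sin φ₁ cos φ₂ cos Δλ = -0.582459
θ = atan2(y, x) = 125.9671° → 125.9671° (mod 360°)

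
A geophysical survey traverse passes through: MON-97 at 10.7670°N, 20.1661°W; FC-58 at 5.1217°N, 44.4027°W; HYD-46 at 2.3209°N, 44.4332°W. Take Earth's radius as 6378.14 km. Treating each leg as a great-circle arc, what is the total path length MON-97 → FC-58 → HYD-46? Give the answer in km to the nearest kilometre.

MON-97→FC-58: c = 0.430145 rad, d = 2743.52 km
FC-58→HYD-46: c = 0.048886 rad, d = 311.80 km
Total = 2743.52 + 311.80 = 3055.32 km

3055 km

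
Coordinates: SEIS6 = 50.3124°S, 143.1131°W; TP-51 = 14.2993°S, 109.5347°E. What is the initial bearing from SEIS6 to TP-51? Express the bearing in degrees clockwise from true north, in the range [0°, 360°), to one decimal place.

247.7°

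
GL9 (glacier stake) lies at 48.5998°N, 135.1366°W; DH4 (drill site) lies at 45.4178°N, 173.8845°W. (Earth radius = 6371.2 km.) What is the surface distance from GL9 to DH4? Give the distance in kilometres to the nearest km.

2927 km

Δφ = -3.1820°,  Δλ = -38.7479°
a = sin²(Δφ/2) + cos φ₁ cos φ₂ sin²(Δλ/2) = 0.051854
c = 2·arcsin(√a) = 0.459461 rad = 26.3252°
d = R·c = 6371.2 × 0.459461 = 2927.3 km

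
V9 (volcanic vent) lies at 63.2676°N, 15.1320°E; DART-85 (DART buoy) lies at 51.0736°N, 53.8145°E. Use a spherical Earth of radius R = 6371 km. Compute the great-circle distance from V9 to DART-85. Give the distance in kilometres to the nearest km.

Δφ = -12.1940°,  Δλ = 38.6825°
a = sin²(Δφ/2) + cos φ₁ cos φ₂ sin²(Δλ/2) = 0.042283
c = 2·arcsin(√a) = 0.414211 rad = 23.7325°
d = R·c = 6371 × 0.414211 = 2638.9 km

2639 km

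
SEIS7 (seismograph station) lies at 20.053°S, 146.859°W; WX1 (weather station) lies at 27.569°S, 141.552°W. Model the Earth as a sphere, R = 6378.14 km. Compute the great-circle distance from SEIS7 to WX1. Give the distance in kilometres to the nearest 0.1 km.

995.7 km

Δφ = -7.5160°,  Δλ = 5.3070°
a = sin²(Δφ/2) + cos φ₁ cos φ₂ sin²(Δλ/2) = 0.006081
c = 2·arcsin(√a) = 0.156114 rad = 8.9447°
d = R·c = 6378.14 × 0.156114 = 995.7 km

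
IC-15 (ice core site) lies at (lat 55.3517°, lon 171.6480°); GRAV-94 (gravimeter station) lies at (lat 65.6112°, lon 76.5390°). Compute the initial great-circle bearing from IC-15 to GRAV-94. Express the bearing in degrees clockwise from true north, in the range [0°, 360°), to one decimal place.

Δλ = -95.1090°
y = sin Δλ · cos φ₂ = -0.411286
x = cos φ₁ sin φ₂ − sin φ₁ cos φ₂ cos Δλ = 0.548054
θ = atan2(y, x) = -36.8863° → 323.1137° (mod 360°)

323.1°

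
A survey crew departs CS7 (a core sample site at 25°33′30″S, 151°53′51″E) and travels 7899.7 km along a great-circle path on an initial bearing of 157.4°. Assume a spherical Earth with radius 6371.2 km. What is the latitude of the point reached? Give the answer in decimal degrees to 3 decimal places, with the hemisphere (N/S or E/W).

68.103°S

CS7: φ = -25.55833°, λ = +151.89750°
δ = d/R = 7899.7/6371.2 = 1.239908 rad
φ₂ = arcsin(sin φ₁ cos δ + cos φ₁ sin δ cos θ)
   = arcsin(-0.43143·0.32488 + 0.90215·0.94575·-0.92321) = -68.10295°
λ₂ = λ₁ + atan2(sin θ sin δ cos φ₁, cos δ − sin φ₁ sin φ₂) = -105.14848°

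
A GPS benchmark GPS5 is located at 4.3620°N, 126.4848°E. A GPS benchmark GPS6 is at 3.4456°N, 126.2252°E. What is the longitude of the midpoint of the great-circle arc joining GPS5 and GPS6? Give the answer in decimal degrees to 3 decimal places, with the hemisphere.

126.355°E

Bx = cos φ₂ cos Δλ = 0.998182,  By = cos φ₂ sin Δλ = -0.004523
φₘ = atan2(sin φ₁ + sin φ₂, √((cos φ₁ + Bx)² + By²)) = 3.90381°
λₘ = λ₁ + atan2(By, cos φ₁ + Bx) = 126.35493°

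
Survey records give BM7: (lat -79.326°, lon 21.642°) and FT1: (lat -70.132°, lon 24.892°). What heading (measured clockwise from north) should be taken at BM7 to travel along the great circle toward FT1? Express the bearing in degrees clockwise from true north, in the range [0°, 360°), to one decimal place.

Δλ = 3.2500°
y = sin Δλ · cos φ₂ = 0.019267
x = cos φ₁ sin φ₂ − sin φ₁ cos φ₂ cos Δλ = 0.159241
θ = atan2(y, x) = 6.8990° → 6.8990° (mod 360°)

6.9°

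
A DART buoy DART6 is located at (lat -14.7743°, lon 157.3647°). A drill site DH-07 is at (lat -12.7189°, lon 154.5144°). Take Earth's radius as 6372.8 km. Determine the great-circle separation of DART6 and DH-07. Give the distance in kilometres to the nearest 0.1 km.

383.5 km

Δφ = 2.0554°,  Δλ = -2.8503°
a = sin²(Δφ/2) + cos φ₁ cos φ₂ sin²(Δλ/2) = 0.000905
c = 2·arcsin(√a) = 0.060180 rad = 3.4481°
d = R·c = 6372.8 × 0.060180 = 383.5 km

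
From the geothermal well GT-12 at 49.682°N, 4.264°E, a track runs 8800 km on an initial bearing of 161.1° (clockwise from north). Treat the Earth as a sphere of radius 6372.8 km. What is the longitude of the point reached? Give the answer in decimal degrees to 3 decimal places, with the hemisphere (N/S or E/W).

δ = d/R = 8800/6372.8 = 1.380869 rad
φ₂ = arcsin(sin φ₁ cos δ + cos φ₁ sin δ cos θ)
   = arcsin(0.76247·0.18879 + 0.64703·0.98202·-0.94609) = -27.20614°
λ₂ = λ₁ + atan2(sin θ sin δ cos φ₁, cos δ − sin φ₁ sin φ₂) = 25.22067°

25.221°E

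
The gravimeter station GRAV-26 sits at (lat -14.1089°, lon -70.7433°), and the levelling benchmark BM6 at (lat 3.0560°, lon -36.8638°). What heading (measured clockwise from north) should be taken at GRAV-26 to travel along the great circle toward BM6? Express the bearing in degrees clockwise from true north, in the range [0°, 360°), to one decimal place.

Δλ = 33.8795°
y = sin Δλ · cos φ₂ = 0.556655
x = cos φ₁ sin φ₂ − sin φ₁ cos φ₂ cos Δλ = 0.253793
θ = atan2(y, x) = 65.4906° → 65.4906° (mod 360°)

65.5°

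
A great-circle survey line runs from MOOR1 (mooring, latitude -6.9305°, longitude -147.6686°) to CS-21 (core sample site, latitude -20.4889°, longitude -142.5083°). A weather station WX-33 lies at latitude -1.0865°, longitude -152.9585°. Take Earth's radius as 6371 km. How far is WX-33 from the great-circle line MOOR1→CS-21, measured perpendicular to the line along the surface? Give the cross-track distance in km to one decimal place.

335.0 km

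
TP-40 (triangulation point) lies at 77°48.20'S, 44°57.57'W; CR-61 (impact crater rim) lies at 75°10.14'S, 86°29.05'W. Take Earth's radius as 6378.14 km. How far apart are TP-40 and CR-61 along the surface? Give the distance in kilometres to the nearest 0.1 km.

TP-40: φ = -77.80333°, λ = -44.95950°
CR-61: φ = -75.16900°, λ = -86.48417°
Δφ = 2.6343°,  Δλ = -41.5247°
a = sin²(Δφ/2) + cos φ₁ cos φ₂ sin²(Δλ/2) = 0.007324
c = 2·arcsin(√a) = 0.171372 rad = 9.8189°
d = R·c = 6378.14 × 0.171372 = 1093.0 km

1093.0 km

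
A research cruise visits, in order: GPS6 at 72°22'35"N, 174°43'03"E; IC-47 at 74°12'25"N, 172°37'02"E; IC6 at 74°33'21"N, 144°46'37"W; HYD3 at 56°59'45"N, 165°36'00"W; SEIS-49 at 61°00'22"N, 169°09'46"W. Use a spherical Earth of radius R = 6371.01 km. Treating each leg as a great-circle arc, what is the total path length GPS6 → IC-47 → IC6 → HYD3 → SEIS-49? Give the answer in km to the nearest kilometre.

GPS6: φ = +72.37639°, λ = +174.71750°
IC-47: φ = +74.20694°, λ = +172.61722°
IC6: φ = +74.55583°, λ = -144.77694°
HYD3: φ = +56.99583°, λ = -165.60000°
SEIS-49: φ = +61.00611°, λ = -169.16278°
GPS6→IC-47: c = 0.033638 rad, d = 214.31 km
IC-47→IC6: c = 0.196020 rad, d = 1248.84 km
IC6→HYD3: c = 0.336467 rad, d = 2143.63 km
HYD3→SEIS-49: c = 0.076944 rad, d = 490.21 km
Total = 214.31 + 1248.84 + 2143.63 + 490.21 = 4097.00 km

4097 km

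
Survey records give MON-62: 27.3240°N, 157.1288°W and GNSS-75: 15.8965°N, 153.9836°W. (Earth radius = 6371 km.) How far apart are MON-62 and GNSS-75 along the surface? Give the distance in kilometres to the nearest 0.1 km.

1311.4 km

Δφ = -11.4275°,  Δλ = 3.1452°
a = sin²(Δφ/2) + cos φ₁ cos φ₂ sin²(Δλ/2) = 0.010555
c = 2·arcsin(√a) = 0.205842 rad = 11.7939°
d = R·c = 6371 × 0.205842 = 1311.4 km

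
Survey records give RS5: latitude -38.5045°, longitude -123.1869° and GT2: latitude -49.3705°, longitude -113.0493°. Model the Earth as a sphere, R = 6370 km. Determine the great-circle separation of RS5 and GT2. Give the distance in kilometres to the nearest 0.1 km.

1452.5 km

Δφ = -10.8660°,  Δλ = 10.1376°
a = sin²(Δφ/2) + cos φ₁ cos φ₂ sin²(Δλ/2) = 0.012942
c = 2·arcsin(√a) = 0.228023 rad = 13.0648°
d = R·c = 6370 × 0.228023 = 1452.5 km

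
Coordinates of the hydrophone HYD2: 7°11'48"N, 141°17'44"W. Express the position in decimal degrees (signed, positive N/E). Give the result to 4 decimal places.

lat: 7.1967° N → +7.1967°
lon: 141.2956° W → -141.2956°

+7.1967°, -141.2956°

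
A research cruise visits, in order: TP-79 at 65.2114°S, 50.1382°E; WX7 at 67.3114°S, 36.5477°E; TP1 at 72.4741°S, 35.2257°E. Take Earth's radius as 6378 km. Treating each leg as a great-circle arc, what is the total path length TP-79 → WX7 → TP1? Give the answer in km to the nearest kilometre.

1228 km

TP-79→WX7: c = 0.102023 rad, d = 650.70 km
WX7→TP1: c = 0.090449 rad, d = 576.88 km
Total = 650.70 + 576.88 = 1227.59 km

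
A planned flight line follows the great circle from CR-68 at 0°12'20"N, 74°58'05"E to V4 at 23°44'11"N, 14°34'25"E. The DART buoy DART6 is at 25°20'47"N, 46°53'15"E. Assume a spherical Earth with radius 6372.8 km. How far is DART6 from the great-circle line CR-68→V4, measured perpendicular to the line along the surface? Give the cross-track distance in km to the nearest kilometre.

1208 km

CR-68: φ = +0.20556°, λ = +74.96806°
V4: φ = +23.73639°, λ = +14.57361°
DART6: φ = +25.34639°, λ = +46.88750°
δ₁₃ = central angle CR-68→DART6 = 0.645357 rad  (haversine)
θ₁₃ = bearing CR-68→DART6 = 314.988°,  θ₁₂ = bearing CR-68→V4 = 296.735°
dₓₜ = R·arcsin(sin δ₁₃ · sin(θ₁₃ − θ₁₂)) = 6372.8·arcsin(0.60148·sin(18.253°)) = 1207.828 km
|dₓₜ| = 1207.828 km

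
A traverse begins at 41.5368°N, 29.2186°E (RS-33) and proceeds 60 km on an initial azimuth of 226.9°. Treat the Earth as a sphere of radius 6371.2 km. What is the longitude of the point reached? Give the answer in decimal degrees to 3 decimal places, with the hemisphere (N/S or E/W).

δ = d/R = 60/6371.2 = 0.009417 rad
φ₂ = arcsin(sin φ₁ cos δ + cos φ₁ sin δ cos θ)
   = arcsin(0.66310·0.99996 + 0.74853·0.00942·-0.68327) = 41.16693°
λ₂ = λ₁ + atan2(sin θ sin δ cos φ₁, cos δ − sin φ₁ sin φ₂) = 28.69525°

28.695°E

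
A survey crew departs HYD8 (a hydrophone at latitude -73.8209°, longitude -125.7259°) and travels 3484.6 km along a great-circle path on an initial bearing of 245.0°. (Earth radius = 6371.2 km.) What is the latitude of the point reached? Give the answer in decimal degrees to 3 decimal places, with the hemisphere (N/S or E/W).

δ = d/R = 3484.6/6371.2 = 0.546930 rad
φ₂ = arcsin(sin φ₁ cos δ + cos φ₁ sin δ cos θ)
   = arcsin(-0.96040·0.85413 + 0.27864·0.52007·-0.42262) = -61.82874°
λ₂ = λ₁ + atan2(sin θ sin δ cos φ₁, cos δ − sin φ₁ sin φ₂) = 147.54156°

61.829°S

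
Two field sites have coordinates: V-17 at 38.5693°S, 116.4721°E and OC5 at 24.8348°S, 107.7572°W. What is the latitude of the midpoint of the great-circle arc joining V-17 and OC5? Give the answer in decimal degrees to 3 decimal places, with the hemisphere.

Bx = cos φ₂ cos Δλ = -0.650289,  By = cos φ₂ sin Δλ = 0.633026
φₘ = atan2(sin φ₁ + sin φ₂, √((cos φ₁ + Bx)² + By²)) = -58.21674°
λₘ = λ₁ + atan2(By, cos φ₁ + Bx) = -165.26889°

58.217°S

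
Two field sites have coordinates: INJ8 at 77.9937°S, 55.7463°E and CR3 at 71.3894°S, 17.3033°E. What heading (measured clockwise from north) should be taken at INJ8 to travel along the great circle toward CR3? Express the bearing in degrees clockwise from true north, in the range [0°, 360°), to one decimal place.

Δλ = -38.4430°
y = sin Δλ · cos φ₂ = -0.198417
x = cos φ₁ sin φ₂ − sin φ₁ cos φ₂ cos Δλ = 0.047345
θ = atan2(y, x) = -76.5793° → 283.4207° (mod 360°)

283.4°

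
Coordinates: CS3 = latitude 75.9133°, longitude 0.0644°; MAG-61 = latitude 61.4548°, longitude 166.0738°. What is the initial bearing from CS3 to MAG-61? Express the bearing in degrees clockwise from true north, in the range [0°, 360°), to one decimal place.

Δλ = 166.0094°
y = sin Δλ · cos φ₂ = 0.115527
x = cos φ₁ sin φ₂ − sin φ₁ cos φ₂ cos Δλ = 0.663537
θ = atan2(y, x) = 9.8766° → 9.8766° (mod 360°)

9.9°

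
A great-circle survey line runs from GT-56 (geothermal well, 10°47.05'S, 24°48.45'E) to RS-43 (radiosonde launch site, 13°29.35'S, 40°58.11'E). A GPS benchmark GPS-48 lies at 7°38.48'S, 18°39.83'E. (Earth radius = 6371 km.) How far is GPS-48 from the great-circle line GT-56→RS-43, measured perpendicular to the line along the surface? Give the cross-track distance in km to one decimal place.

202.7 km

GT-56: φ = -10.78417°, λ = +24.80750°
RS-43: φ = -13.48917°, λ = +40.96850°
GPS-48: φ = -7.64133°, λ = +18.66383°
δ₁₃ = central angle GT-56→GPS-48 = 0.119199 rad  (haversine)
θ₁₃ = bearing GT-56→GPS-48 = 296.877°,  θ₁₂ = bearing GT-56→RS-43 = 101.361°
dₓₜ = R·arcsin(sin δ₁₃ · sin(θ₁₃ − θ₁₂)) = 6371·arcsin(0.11892·sin(195.516°)) = -202.705 km
|dₓₜ| = 202.705 km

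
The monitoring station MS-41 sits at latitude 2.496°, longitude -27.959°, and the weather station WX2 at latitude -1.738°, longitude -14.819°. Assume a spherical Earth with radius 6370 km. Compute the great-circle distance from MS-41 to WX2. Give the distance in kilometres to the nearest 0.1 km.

1534.5 km

Δφ = -4.2340°,  Δλ = 13.1400°
a = sin²(Δφ/2) + cos φ₁ cos φ₂ sin²(Δλ/2) = 0.014437
c = 2·arcsin(√a) = 0.240893 rad = 13.8022°
d = R·c = 6370 × 0.240893 = 1534.5 km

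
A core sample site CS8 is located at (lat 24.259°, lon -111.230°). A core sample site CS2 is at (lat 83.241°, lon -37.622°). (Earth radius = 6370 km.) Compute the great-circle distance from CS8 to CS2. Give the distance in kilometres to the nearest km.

7116 km

Δφ = 58.9820°,  Δλ = 73.6080°
a = sin²(Δφ/2) + cos φ₁ cos φ₂ sin²(Δλ/2) = 0.280856
c = 2·arcsin(√a) = 1.117104 rad = 64.0053°
d = R·c = 6370 × 1.117104 = 7116.0 km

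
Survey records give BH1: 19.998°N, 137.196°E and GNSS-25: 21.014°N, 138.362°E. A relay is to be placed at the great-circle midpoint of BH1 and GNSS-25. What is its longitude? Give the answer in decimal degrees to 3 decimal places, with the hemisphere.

Bx = cos φ₂ cos Δλ = 0.933300,  By = cos φ₂ sin Δλ = 0.018996
φₘ = atan2(sin φ₁ + sin φ₂, √((cos φ₁ + Bx)² + By²)) = 20.50697°
λₘ = λ₁ + atan2(By, cos φ₁ + Bx) = 137.77707°

137.777°E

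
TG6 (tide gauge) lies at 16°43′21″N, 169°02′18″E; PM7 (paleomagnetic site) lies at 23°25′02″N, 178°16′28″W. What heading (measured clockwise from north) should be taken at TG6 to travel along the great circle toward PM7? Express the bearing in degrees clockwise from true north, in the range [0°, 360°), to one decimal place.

58.6°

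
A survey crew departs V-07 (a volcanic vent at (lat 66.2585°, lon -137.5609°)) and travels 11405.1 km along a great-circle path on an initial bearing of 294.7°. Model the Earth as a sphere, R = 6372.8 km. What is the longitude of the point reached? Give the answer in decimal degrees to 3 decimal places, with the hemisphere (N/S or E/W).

104.983°E

δ = d/R = 11405.1/6372.8 = 1.789653 rad
φ₂ = arcsin(sin φ₁ cos δ + cos φ₁ sin δ cos θ)
   = arcsin(0.91537·-0.21711 + 0.40261·0.97615·0.41787) = -1.97795°
λ₂ = λ₁ + atan2(sin θ sin δ cos φ₁, cos δ − sin φ₁ sin φ₂) = 104.98316°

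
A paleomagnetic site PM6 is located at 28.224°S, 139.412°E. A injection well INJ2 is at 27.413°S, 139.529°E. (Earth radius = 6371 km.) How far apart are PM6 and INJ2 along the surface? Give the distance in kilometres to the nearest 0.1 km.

90.9 km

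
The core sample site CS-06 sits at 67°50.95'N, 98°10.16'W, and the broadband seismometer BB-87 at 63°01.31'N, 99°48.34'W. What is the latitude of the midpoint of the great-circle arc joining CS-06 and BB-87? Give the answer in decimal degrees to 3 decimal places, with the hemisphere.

65.438°N

CS-06: φ = +67.84917°, λ = -98.16933°
BB-87: φ = +63.02183°, λ = -99.80567°
Bx = cos φ₂ cos Δλ = 0.453466,  By = cos φ₂ sin Δλ = -0.012954
φₘ = atan2(sin φ₁ + sin φ₂, √((cos φ₁ + Bx)² + By²)) = 65.43769°
λₘ = λ₁ + atan2(By, cos φ₁ + Bx) = -99.06295°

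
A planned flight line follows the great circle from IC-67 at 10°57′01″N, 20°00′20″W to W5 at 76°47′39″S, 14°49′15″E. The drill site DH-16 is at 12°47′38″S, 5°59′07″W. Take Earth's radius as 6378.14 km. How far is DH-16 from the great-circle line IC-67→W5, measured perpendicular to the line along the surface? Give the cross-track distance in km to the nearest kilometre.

IC-67: φ = +10.95028°, λ = -20.00556°
W5: φ = -76.79417°, λ = +14.82083°
DH-16: φ = -12.79389°, λ = -5.98528°
δ₁₃ = central angle IC-67→DH-16 = 0.480355 rad  (haversine)
θ₁₃ = bearing IC-67→DH-16 = 149.252°,  θ₁₂ = bearing IC-67→W5 = 172.503°
dₓₜ = R·arcsin(sin δ₁₃ · sin(θ₁₃ − θ₁₂)) = 6378.14·arcsin(0.46209·sin(-23.251°)) = -1170.043 km
|dₓₜ| = 1170.043 km

1170 km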